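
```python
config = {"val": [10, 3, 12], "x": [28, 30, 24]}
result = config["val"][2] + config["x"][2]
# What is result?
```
Trace:
  config={'val': [10, 3, 12], 'x': [28, 30, 24]}
  config={'val': [10, 3, 12], 'x': [28, 30, 24]}, result=36

Final answer: 36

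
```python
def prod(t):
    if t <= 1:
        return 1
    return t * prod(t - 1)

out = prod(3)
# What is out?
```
Call trace:
prod(t=3)
  prod(t=2)
    prod(t=1)
    -> return 1
  -> return 2
-> return 6

Final answer: 6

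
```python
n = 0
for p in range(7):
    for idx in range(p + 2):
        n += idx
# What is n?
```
Trace:
  n=0
  n=0, p=0, idx=0
  n=1, p=0, idx=1
  n=1, p=1, idx=0
  n=2, p=1, idx=1
  n=4, p=1, idx=2
  n=4, p=2, idx=0
  n=5, p=2, idx=1
  n=7, p=2, idx=2
  n=10, p=2, idx=3
  n=10, p=3, idx=0
  n=11, p=3, idx=1
  n=13, p=3, idx=2
  n=16, p=3, idx=3
  n=20, p=3, idx=4
  n=20, p=4, idx=0
  n=21, p=4, idx=1
  n=23, p=4, idx=2
  n=26, p=4, idx=3
  n=30, p=4, idx=4
  n=35, p=4, idx=5
  n=35, p=5, idx=0
  n=36, p=5, idx=1
  n=38, p=5, idx=2
  n=41, p=5, idx=3
  n=45, p=5, idx=4
  n=50, p=5, idx=5
  n=56, p=5, idx=6
  n=56, p=6, idx=0
  n=57, p=6, idx=1
  n=59, p=6, idx=2
  n=62, p=6, idx=3
  n=66, p=6, idx=4
  n=71, p=6, idx=5
  n=77, p=6, idx=6
  n=84, p=6, idx=7

Final answer: 84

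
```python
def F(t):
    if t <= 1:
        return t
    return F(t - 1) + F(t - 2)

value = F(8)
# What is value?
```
Call trace (a repeated sub-call is expanded the first time; later identical calls just restate its return value):
F(t=8)
  F(t=7)
    F(t=6)
      F(t=5)
        F(t=4)
          F(t=3)
            F(t=2)
              F(t=1)
              -> return 1
              F(t=0)
              -> return 0
            -> return 1
            F(t=1)
            -> return 1
          -> return 2
          F(t=2) -> return 1  (same call as traced above)
        -> return 3
        F(t=3) -> return 2  (same call as traced above)
      -> return 5
      F(t=4) -> return 3  (same call as traced above)
    -> return 8
    F(t=5) -> return 5  (same call as traced above)
  -> return 13
  F(t=6) -> return 8  (same call as traced above)
-> return 21

Final answer: 21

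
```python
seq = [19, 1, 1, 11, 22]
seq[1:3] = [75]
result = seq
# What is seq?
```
Trace:
  seq=[19, 1, 1, 11, 22]
  seq=[19, 75, 11, 22]
  seq=[19, 75, 11, 22], result=[19, 75, 11, 22]

Final answer: [19, 75, 11, 22]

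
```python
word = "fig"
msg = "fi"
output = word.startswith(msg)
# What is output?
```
Trace:
  word='fig'
  word='fig', msg='fi'
  word='fig', msg='fi', output=True

Final answer: True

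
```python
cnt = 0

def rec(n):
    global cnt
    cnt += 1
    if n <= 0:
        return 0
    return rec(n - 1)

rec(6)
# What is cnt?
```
Call trace:
rec(n=6)
  rec(n=5)
    rec(n=4)
      rec(n=3)
        rec(n=2)
          rec(n=1)
            rec(n=0)
            -> return 0
          -> return 0
        -> return 0
      -> return 0
    -> return 0
  -> return 0
-> return 0

cnt is incremented once per call. rec is entered once for each n = 6, 5, 4, 3, 2, 1, 0 (the n <= 0 call returns without recursing), i.e. 6 + 1 calls.
cnt = 7

Final answer: 7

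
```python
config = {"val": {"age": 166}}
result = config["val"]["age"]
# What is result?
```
Trace:
  config={'val': {'age': 166}}
  config={'val': {'age': 166}}, result=166

Final answer: 166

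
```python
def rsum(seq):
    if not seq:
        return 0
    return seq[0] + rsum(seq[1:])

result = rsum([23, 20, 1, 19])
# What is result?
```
Call trace:
rsum(seq=[23, 20, 1, 19])
  rsum(seq=[20, 1, 19])
    rsum(seq=[1, 19])
      rsum(seq=[19])
        rsum(seq=[])
        -> return 0
      -> return 19
    -> return 20
  -> return 40
-> return 63

Final answer: 63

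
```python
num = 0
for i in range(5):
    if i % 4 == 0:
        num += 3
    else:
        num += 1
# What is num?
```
Trace:
  num=0
  num=3, i=0
  num=4, i=1
  num=5, i=2
  num=6, i=3
  num=9, i=4

Final answer: 9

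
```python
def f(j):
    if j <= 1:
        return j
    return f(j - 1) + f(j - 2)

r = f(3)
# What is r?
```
Call trace:
f(j=3)
  f(j=2)
    f(j=1)
    -> return 1
    f(j=0)
    -> return 0
  -> return 1
  f(j=1)
  -> return 1
-> return 2

Final answer: 2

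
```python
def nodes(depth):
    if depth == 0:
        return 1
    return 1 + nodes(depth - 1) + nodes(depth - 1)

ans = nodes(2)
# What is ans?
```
Call trace (a repeated sub-call is expanded the first time; later identical calls just restate its return value):
nodes(depth=2)
  nodes(depth=1)
    nodes(depth=0)
    -> return 1
    nodes(depth=0)
    -> return 1
  -> return 3
  nodes(depth=1) -> return 3  (same call as traced above)
-> return 7

Final answer: 7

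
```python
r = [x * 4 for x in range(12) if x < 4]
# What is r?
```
Trace:
  x=0
  x=1
  x=2
  x=3
  x=4
  x=5
  x=6
  x=7
  x=8
  x=9
  x=10
  x=11
  r=[0, 4, 8, 12]

Final answer: [0, 4, 8, 12]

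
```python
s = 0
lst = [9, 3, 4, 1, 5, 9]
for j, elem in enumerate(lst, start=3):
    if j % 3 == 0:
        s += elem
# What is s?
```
Trace:
  s=0
  s=9, j=3, elem=9
  s=9, j=4, elem=3
  s=9, j=5, elem=4
  s=10, j=6, elem=1
  s=10, j=7, elem=5
  s=10, j=8, elem=9

Final answer: 10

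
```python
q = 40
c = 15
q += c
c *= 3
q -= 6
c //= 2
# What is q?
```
Trace:
  q=40
  q=40, c=15
  q=55, c=15
  q=55, c=45
  q=49, c=45
  q=49, c=22

Final answer: 49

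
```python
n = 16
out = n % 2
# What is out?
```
Trace:
  n=16
  n=16, out=0

Final answer: 0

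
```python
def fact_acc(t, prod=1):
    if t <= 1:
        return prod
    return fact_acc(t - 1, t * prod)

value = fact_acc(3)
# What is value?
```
Call trace:
fact_acc(t=3, prod=1)
  fact_acc(t=2, prod=3)
    fact_acc(t=1, prod=6)
    -> return 6
  -> return 6
-> return 6

Final answer: 6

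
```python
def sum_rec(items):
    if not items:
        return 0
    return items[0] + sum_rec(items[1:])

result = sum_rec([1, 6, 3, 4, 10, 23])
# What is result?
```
Call trace:
sum_rec(items=[1, 6, 3, 4, 10, 23])
  sum_rec(items=[6, 3, 4, 10, 23])
    sum_rec(items=[3, 4, 10, 23])
      sum_rec(items=[4, 10, 23])
        sum_rec(items=[10, 23])
          sum_rec(items=[23])
            sum_rec(items=[])
            -> return 0
          -> return 23
        -> return 33
      -> return 37
    -> return 40
  -> return 46
-> return 47

Final answer: 47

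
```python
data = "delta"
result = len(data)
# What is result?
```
Trace:
  data='delta'
  data='delta', result=5

Final answer: 5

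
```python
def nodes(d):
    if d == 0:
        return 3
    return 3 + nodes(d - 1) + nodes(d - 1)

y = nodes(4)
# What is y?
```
Call trace (a repeated sub-call is expanded the first time; later identical calls just restate its return value):
nodes(d=4)
  nodes(d=3)
    nodes(d=2)
      nodes(d=1)
        nodes(d=0)
        -> return 3
        nodes(d=0)
        -> return 3
      -> return 9
      nodes(d=1) -> return 9  (same call as traced above)
    -> return 21
    nodes(d=2) -> return 21  (same call as traced above)
  -> return 45
  nodes(d=3) -> return 45  (same call as traced above)
-> return 93

Final answer: 93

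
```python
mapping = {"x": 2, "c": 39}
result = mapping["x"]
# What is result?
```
Trace:
  mapping={'x': 2, 'c': 39}
  mapping={'x': 2, 'c': 39}, result=2

Final answer: 2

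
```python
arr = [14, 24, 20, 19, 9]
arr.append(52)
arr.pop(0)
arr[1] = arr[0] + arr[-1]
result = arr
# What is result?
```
Trace:
  arr=[14, 24, 20, 19, 9]
  arr=[14, 24, 20, 19, 9, 52]
  arr=[24, 20, 19, 9, 52]
  arr=[24, 76, 19, 9, 52]
  arr=[24, 76, 19, 9, 52], result=[24, 76, 19, 9, 52]

Final answer: [24, 76, 19, 9, 52]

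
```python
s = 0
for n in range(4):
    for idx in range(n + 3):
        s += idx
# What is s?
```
Trace:
  s=0
  s=0, n=0, idx=0
  s=1, n=0, idx=1
  s=3, n=0, idx=2
  s=3, n=1, idx=0
  s=4, n=1, idx=1
  s=6, n=1, idx=2
  s=9, n=1, idx=3
  s=9, n=2, idx=0
  s=10, n=2, idx=1
  s=12, n=2, idx=2
  s=15, n=2, idx=3
  s=19, n=2, idx=4
  s=19, n=3, idx=0
  s=20, n=3, idx=1
  s=22, n=3, idx=2
  s=25, n=3, idx=3
  s=29, n=3, idx=4
  s=34, n=3, idx=5

Final answer: 34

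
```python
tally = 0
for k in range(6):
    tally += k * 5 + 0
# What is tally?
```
Trace:
  tally=0
  tally=0, k=0
  tally=5, k=1
  tally=15, k=2
  tally=30, k=3
  tally=50, k=4
  tally=75, k=5

Final answer: 75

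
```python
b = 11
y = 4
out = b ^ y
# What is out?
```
Trace:
  b=11
  b=11, y=4
  b=11, y=4, out=15

Final answer: 15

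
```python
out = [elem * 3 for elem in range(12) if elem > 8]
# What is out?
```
Trace:
  elem=0
  elem=1
  elem=2
  elem=3
  elem=4
  elem=5
  elem=6
  elem=7
  elem=8
  elem=9
  elem=10
  elem=11
  out=[27, 30, 33]

Final answer: [27, 30, 33]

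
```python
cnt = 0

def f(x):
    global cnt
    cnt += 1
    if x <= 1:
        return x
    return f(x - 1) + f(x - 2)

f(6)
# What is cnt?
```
Call trace (a repeated sub-call is expanded the first time; later identical calls just restate its return value):
f(x=6)
  f(x=5)
    f(x=4)
      f(x=3)
        f(x=2)
          f(x=1)
          -> return 1
          f(x=0)
          -> return 0
        -> return 1
        f(x=1)
        -> return 1
      -> return 2
      f(x=2) -> return 1  (same call as traced above)
    -> return 3
    f(x=3) -> return 2  (same call as traced above)
  -> return 5
  f(x=4) -> return 3  (same call as traced above)
-> return 8

cnt is incremented once per call, so count the calls in each subtree. Let C(x) = number of calls made by f(x).
C(0) = C(1) = 1 (base case, no recursion); C(x) = 1 + C(x - 1) + C(x - 2) otherwise.
C(2) = 1 + C(1) + C(0) = 1 + 1 + 1 = 3
C(3) = 1 + C(2) + C(1) = 1 + 3 + 1 = 5
C(4) = 1 + C(3) + C(2) = 1 + 5 + 3 = 9
C(5) = 1 + C(4) + C(3) = 1 + 9 + 5 = 15
C(6) = 1 + C(5) + C(4) = 1 + 15 + 9 = 25
cnt = C(6) = 25

Final answer: 25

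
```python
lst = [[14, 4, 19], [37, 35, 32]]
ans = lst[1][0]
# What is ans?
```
Trace:
  lst=[[14, 4, 19], [37, 35, 32]]
  lst=[[14, 4, 19], [37, 35, 32]], ans=37

Final answer: 37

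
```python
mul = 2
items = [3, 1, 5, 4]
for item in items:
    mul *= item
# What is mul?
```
Trace:
  mul=2
  mul=6, item=3
  mul=6, item=1
  mul=30, item=5
  mul=120, item=4

Final answer: 120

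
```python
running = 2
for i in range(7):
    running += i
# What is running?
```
Trace:
  running=2
  running=2, i=0
  running=3, i=1
  running=5, i=2
  running=8, i=3
  running=12, i=4
  running=17, i=5
  running=23, i=6

Final answer: 23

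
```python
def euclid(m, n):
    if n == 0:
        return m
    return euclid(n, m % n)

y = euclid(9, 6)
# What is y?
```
Call trace:
euclid(m=9, n=6)
  euclid(m=6, n=3)
    euclid(m=3, n=0)
    -> return 3
  -> return 3
-> return 3

Final answer: 3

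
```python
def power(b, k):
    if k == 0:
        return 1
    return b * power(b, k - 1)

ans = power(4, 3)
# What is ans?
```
Call trace:
power(b=4, k=3)
  power(b=4, k=2)
    power(b=4, k=1)
      power(b=4, k=0)
      -> return 1
    -> return 4
  -> return 16
-> return 64

Final answer: 64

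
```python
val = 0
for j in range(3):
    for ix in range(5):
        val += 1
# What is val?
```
Trace:
  val=0
  val=1, j=0, ix=0
  val=2, j=0, ix=1
  val=3, j=0, ix=2
  val=4, j=0, ix=3
  val=5, j=0, ix=4
  val=6, j=1, ix=0
  val=7, j=1, ix=1
  val=8, j=1, ix=2
  val=9, j=1, ix=3
  val=10, j=1, ix=4
  val=11, j=2, ix=0
  val=12, j=2, ix=1
  val=13, j=2, ix=2
  val=14, j=2, ix=3
  val=15, j=2, ix=4

Final answer: 15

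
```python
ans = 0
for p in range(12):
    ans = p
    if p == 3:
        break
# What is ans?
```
Trace:
  ans=0
  ans=0, p=0
  ans=1, p=1
  ans=2, p=2
  ans=3, p=3

Final answer: 3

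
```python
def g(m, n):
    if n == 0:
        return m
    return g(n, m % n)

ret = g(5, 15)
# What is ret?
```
Call trace:
g(m=5, n=15)
  g(m=15, n=5)
    g(m=5, n=0)
    -> return 5
  -> return 5
-> return 5

Final answer: 5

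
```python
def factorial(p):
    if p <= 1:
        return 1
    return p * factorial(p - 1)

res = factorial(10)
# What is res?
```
Call trace:
factorial(p=10)
  factorial(p=9)
    factorial(p=8)
      factorial(p=7)
        factorial(p=6)
          factorial(p=5)
            factorial(p=4)
              factorial(p=3)
                factorial(p=2)
                  factorial(p=1)
                  -> return 1
                -> return 2
              -> return 6
            -> return 24
          -> return 120
        -> return 720
      -> return 5040
    -> return 40320
  -> return 362880
-> return 3628800

Final answer: 3628800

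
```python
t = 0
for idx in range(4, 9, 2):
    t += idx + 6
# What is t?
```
Trace:
  t=0
  t=10, idx=4
  t=22, idx=6
  t=36, idx=8

Final answer: 36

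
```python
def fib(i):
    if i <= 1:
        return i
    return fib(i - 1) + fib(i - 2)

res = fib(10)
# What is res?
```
Call trace (a repeated sub-call is expanded the first time; later identical calls just restate its return value):
fib(i=10)
  fib(i=9)
    fib(i=8)
      fib(i=7)
        fib(i=6)
          fib(i=5)
            fib(i=4)
              fib(i=3)
                fib(i=2)
                  fib(i=1)
                  -> return 1
                  fib(i=0)
                  -> return 0
                -> return 1
                fib(i=1)
                -> return 1
              -> return 2
              fib(i=2) -> return 1  (same call as traced above)
            -> return 3
            fib(i=3) -> return 2  (same call as traced above)
          -> return 5
          fib(i=4) -> return 3  (same call as traced above)
        -> return 8
        fib(i=5) -> return 5  (same call as traced above)
      -> return 13
      fib(i=6) -> return 8  (same call as traced above)
    -> return 21
    fib(i=7) -> return 13  (same call as traced above)
  -> return 34
  fib(i=8) -> return 21  (same call as traced above)
-> return 55

Final answer: 55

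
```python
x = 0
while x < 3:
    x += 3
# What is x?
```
Trace:
  x=0
  x=3

Final answer: 3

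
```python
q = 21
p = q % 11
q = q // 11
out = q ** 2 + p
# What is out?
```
Trace:
  q=21
  q=21, p=10
  q=1, p=10
  q=1, p=10, out=11

Final answer: 11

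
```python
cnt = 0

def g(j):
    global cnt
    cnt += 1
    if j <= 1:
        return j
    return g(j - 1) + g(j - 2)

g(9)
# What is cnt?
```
Call trace (a repeated sub-call is expanded the first time; later identical calls just restate its return value):
g(j=9)
  g(j=8)
    g(j=7)
      g(j=6)
        g(j=5)
          g(j=4)
            g(j=3)
              g(j=2)
                g(j=1)
                -> return 1
                g(j=0)
                -> return 0
              -> return 1
              g(j=1)
              -> return 1
            -> return 2
            g(j=2) -> return 1  (same call as traced above)
          -> return 3
          g(j=3) -> return 2  (same call as traced above)
        -> return 5
        g(j=4) -> return 3  (same call as traced above)
      -> return 8
      g(j=5) -> return 5  (same call as traced above)
    -> return 13
    g(j=6) -> return 8  (same call as traced above)
  -> return 21
  g(j=7) -> return 13  (same call as traced above)
-> return 34

cnt is incremented once per call, so count the calls in each subtree. Let C(j) = number of calls made by g(j).
C(0) = C(1) = 1 (base case, no recursion); C(j) = 1 + C(j - 1) + C(j - 2) otherwise.
C(2) = 1 + C(1) + C(0) = 1 + 1 + 1 = 3
C(3) = 1 + C(2) + C(1) = 1 + 3 + 1 = 5
C(4) = 1 + C(3) + C(2) = 1 + 5 + 3 = 9
C(5) = 1 + C(4) + C(3) = 1 + 9 + 5 = 15
C(6) = 1 + C(5) + C(4) = 1 + 15 + 9 = 25
C(7) = 1 + C(6) + C(5) = 1 + 25 + 15 = 41
C(8) = 1 + C(7) + C(6) = 1 + 41 + 25 = 67
C(9) = 1 + C(8) + C(7) = 1 + 67 + 41 = 109
cnt = C(9) = 109

Final answer: 109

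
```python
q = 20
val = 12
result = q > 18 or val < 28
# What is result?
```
Trace:
  q=20
  q=20, val=12
  q=20, val=12, result=True

Final answer: True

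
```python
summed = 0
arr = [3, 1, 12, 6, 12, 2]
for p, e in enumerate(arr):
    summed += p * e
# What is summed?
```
Trace:
  summed=0
  summed=0, p=0, e=3
  summed=1, p=1, e=1
  summed=25, p=2, e=12
  summed=43, p=3, e=6
  summed=91, p=4, e=12
  summed=101, p=5, e=2

Final answer: 101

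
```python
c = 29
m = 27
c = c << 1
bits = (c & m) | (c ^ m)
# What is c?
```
Trace:
  c=29
  c=29, m=27
  c=58, m=27
  c=58, m=27, bits=59

Final answer: 58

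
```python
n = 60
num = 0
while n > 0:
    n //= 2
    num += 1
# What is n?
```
Trace:
  n=60
  n=60, num=0
  n=30, num=1
  n=15, num=2
  n=7, num=3
  n=3, num=4
  n=1, num=5
  n=0, num=6

Final answer: 0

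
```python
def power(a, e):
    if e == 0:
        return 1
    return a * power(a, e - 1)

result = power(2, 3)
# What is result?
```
Call trace:
power(a=2, e=3)
  power(a=2, e=2)
    power(a=2, e=1)
      power(a=2, e=0)
      -> return 1
    -> return 2
  -> return 4
-> return 8

Final answer: 8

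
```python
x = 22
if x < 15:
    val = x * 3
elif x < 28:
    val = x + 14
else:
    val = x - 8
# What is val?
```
Trace:
  x=22
  x=22, val=36

Final answer: 36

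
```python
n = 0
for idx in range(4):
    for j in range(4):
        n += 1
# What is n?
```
Trace:
  n=0
  n=1, idx=0, j=0
  n=2, idx=0, j=1
  n=3, idx=0, j=2
  n=4, idx=0, j=3
  n=5, idx=1, j=0
  n=6, idx=1, j=1
  n=7, idx=1, j=2
  n=8, idx=1, j=3
  n=9, idx=2, j=0
  n=10, idx=2, j=1
  n=11, idx=2, j=2
  n=12, idx=2, j=3
  n=13, idx=3, j=0
  n=14, idx=3, j=1
  n=15, idx=3, j=2
  n=16, idx=3, j=3

Final answer: 16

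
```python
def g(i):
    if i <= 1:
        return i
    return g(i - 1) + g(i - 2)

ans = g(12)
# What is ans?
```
Call trace (a repeated sub-call is expanded the first time; later identical calls just restate its return value):
g(i=12)
  g(i=11)
    g(i=10)
      g(i=9)
        g(i=8)
          g(i=7)
            g(i=6)
              g(i=5)
                g(i=4)
                  g(i=3)
                    g(i=2)
                      g(i=1)
                      -> return 1
                      g(i=0)
                      -> return 0
                    -> return 1
                    g(i=1)
                    -> return 1
                  -> return 2
                  g(i=2) -> return 1  (same call as traced above)
                -> return 3
                g(i=3) -> return 2  (same call as traced above)
              -> return 5
              g(i=4) -> return 3  (same call as traced above)
            -> return 8
            g(i=5) -> return 5  (same call as traced above)
          -> return 13
          g(i=6) -> return 8  (same call as traced above)
        -> return 21
        g(i=7) -> return 13  (same call as traced above)
      -> return 34
      g(i=8) -> return 21  (same call as traced above)
    -> return 55
    g(i=9) -> return 34  (same call as traced above)
  -> return 89
  g(i=10) -> return 55  (same call as traced above)
-> return 144

Final answer: 144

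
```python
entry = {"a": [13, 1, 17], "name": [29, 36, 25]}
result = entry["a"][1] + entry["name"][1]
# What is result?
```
Trace:
  entry={'a': [13, 1, 17], 'name': [29, 36, 25]}
  entry={'a': [13, 1, 17], 'name': [29, 36, 25]}, result=37

Final answer: 37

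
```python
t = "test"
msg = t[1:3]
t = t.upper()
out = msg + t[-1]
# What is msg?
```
Trace:
  t='test'
  t='test', msg='es'
  t='TEST', msg='es'
  t='TEST', msg='es', out='esT'

Final answer: 'es'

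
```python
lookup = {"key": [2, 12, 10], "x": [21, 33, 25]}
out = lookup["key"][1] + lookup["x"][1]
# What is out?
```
Trace:
  lookup={'key': [2, 12, 10], 'x': [21, 33, 25]}
  lookup={'key': [2, 12, 10], 'x': [21, 33, 25]}, out=45

Final answer: 45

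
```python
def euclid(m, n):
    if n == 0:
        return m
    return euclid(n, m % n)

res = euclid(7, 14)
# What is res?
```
Call trace:
euclid(m=7, n=14)
  euclid(m=14, n=7)
    euclid(m=7, n=0)
    -> return 7
  -> return 7
-> return 7

Final answer: 7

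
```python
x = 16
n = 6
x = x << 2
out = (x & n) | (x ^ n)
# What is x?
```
Trace:
  x=16
  x=16, n=6
  x=64, n=6
  x=64, n=6, out=70

Final answer: 64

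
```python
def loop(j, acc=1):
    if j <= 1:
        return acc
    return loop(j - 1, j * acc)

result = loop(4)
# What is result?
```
Call trace:
loop(j=4, acc=1)
  loop(j=3, acc=4)
    loop(j=2, acc=12)
      loop(j=1, acc=24)
      -> return 24
    -> return 24
  -> return 24
-> return 24

Final answer: 24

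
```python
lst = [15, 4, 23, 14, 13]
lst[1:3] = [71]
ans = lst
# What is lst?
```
Trace:
  lst=[15, 4, 23, 14, 13]
  lst=[15, 71, 14, 13]
  lst=[15, 71, 14, 13], ans=[15, 71, 14, 13]

Final answer: [15, 71, 14, 13]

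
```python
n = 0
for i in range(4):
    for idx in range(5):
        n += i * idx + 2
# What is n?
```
Trace:
  n=0
  n=2, i=0, idx=0
  n=4, i=0, idx=1
  n=6, i=0, idx=2
  n=8, i=0, idx=3
  n=10, i=0, idx=4
  n=12, i=1, idx=0
  n=15, i=1, idx=1
  n=19, i=1, idx=2
  n=24, i=1, idx=3
  n=30, i=1, idx=4
  n=32, i=2, idx=0
  n=36, i=2, idx=1
  n=42, i=2, idx=2
  n=50, i=2, idx=3
  n=60, i=2, idx=4
  n=62, i=3, idx=0
  n=67, i=3, idx=1
  n=75, i=3, idx=2
  n=86, i=3, idx=3
  n=100, i=3, idx=4

Final answer: 100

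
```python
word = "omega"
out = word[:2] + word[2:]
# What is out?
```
Trace:
  word='omega'
  word='omega', out='omega'

Final answer: 'omega'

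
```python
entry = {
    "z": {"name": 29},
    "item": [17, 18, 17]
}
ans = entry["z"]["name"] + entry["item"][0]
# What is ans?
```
Trace:
  entry={'z': {'name': 29}, 'item': [17, 18, 17]}
  entry={'z': {'name': 29}, 'item': [17, 18, 17]}, ans=46

Final answer: 46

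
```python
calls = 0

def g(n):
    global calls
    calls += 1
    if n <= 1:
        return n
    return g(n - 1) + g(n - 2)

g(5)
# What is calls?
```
Call trace (a repeated sub-call is expanded the first time; later identical calls just restate its return value):
g(n=5)
  g(n=4)
    g(n=3)
      g(n=2)
        g(n=1)
        -> return 1
        g(n=0)
        -> return 0
      -> return 1
      g(n=1)
      -> return 1
    -> return 2
    g(n=2) -> return 1  (same call as traced above)
  -> return 3
  g(n=3) -> return 2  (same call as traced above)
-> return 5

calls is incremented once per call, so count the calls in each subtree. Let C(n) = number of calls made by g(n).
C(0) = C(1) = 1 (base case, no recursion); C(n) = 1 + C(n - 1) + C(n - 2) otherwise.
C(2) = 1 + C(1) + C(0) = 1 + 1 + 1 = 3
C(3) = 1 + C(2) + C(1) = 1 + 3 + 1 = 5
C(4) = 1 + C(3) + C(2) = 1 + 5 + 3 = 9
C(5) = 1 + C(4) + C(3) = 1 + 9 + 5 = 15
calls = C(5) = 15

Final answer: 15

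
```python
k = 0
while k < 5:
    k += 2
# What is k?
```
Trace:
  k=0
  k=2
  k=4
  k=6

Final answer: 6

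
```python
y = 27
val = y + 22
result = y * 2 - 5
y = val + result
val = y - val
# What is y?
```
Trace:
  y=27
  y=27, val=49
  y=27, val=49, result=49
  y=98, val=49, result=49
  y=98, val=49, result=49

Final answer: 98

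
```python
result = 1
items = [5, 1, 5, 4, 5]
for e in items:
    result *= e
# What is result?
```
Trace:
  result=1
  result=5, e=5
  result=5, e=1
  result=25, e=5
  result=100, e=4
  result=500, e=5

Final answer: 500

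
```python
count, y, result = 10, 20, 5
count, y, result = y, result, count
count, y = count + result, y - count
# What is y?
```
Trace:
  count=10, y=20, result=5
  count=20, y=5, result=10
  count=30, y=-15, result=10

Final answer: -15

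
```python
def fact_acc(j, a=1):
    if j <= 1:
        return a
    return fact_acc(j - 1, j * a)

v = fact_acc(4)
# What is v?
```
Call trace:
fact_acc(j=4, a=1)
  fact_acc(j=3, a=4)
    fact_acc(j=2, a=12)
      fact_acc(j=1, a=24)
      -> return 24
    -> return 24
  -> return 24
-> return 24

Final answer: 24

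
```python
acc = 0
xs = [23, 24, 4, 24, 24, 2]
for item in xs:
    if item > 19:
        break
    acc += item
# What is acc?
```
Trace:
  acc=0
  acc=0, item=23

Final answer: 0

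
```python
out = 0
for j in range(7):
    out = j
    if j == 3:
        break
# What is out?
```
Trace:
  out=0
  out=0, j=0
  out=1, j=1
  out=2, j=2
  out=3, j=3

Final answer: 3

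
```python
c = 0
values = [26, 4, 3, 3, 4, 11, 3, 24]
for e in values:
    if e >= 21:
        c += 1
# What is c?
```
Trace:
  c=0
  c=1, e=26
  c=1, e=4
  c=1, e=3
  c=1, e=3
  c=1, e=4
  c=1, e=11
  c=1, e=3
  c=2, e=24

Final answer: 2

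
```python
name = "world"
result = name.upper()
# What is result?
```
Trace:
  name='world'
  name='world', result='WORLD'

Final answer: 'WORLD'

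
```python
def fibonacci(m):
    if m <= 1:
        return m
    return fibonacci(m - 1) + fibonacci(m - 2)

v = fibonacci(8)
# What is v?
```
Call trace (a repeated sub-call is expanded the first time; later identical calls just restate its return value):
fibonacci(m=8)
  fibonacci(m=7)
    fibonacci(m=6)
      fibonacci(m=5)
        fibonacci(m=4)
          fibonacci(m=3)
            fibonacci(m=2)
              fibonacci(m=1)
              -> return 1
              fibonacci(m=0)
              -> return 0
            -> return 1
            fibonacci(m=1)
            -> return 1
          -> return 2
          fibonacci(m=2) -> return 1  (same call as traced above)
        -> return 3
        fibonacci(m=3) -> return 2  (same call as traced above)
      -> return 5
      fibonacci(m=4) -> return 3  (same call as traced above)
    -> return 8
    fibonacci(m=5) -> return 5  (same call as traced above)
  -> return 13
  fibonacci(m=6) -> return 8  (same call as traced above)
-> return 21

Final answer: 21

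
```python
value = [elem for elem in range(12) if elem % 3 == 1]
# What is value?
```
Trace:
  elem=0
  elem=1
  elem=2
  elem=3
  elem=4
  elem=5
  elem=6
  elem=7
  elem=8
  elem=9
  elem=10
  elem=11
  value=[1, 4, 7, 10]

Final answer: [1, 4, 7, 10]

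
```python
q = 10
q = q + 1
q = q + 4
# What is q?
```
Trace:
  q=10
  q=11
  q=15

Final answer: 15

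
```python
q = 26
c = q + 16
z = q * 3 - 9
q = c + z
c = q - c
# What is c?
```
Trace:
  q=26
  q=26, c=42
  q=26, c=42, z=69
  q=111, c=42, z=69
  q=111, c=69, z=69

Final answer: 69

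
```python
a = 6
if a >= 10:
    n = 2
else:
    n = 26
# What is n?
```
Trace:
  a=6
  a=6, n=26

Final answer: 26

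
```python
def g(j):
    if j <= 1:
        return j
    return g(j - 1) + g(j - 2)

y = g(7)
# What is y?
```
Call trace (a repeated sub-call is expanded the first time; later identical calls just restate its return value):
g(j=7)
  g(j=6)
    g(j=5)
      g(j=4)
        g(j=3)
          g(j=2)
            g(j=1)
            -> return 1
            g(j=0)
            -> return 0
          -> return 1
          g(j=1)
          -> return 1
        -> return 2
        g(j=2) -> return 1  (same call as traced above)
      -> return 3
      g(j=3) -> return 2  (same call as traced above)
    -> return 5
    g(j=4) -> return 3  (same call as traced above)
  -> return 8
  g(j=5) -> return 5  (same call as traced above)
-> return 13

Final answer: 13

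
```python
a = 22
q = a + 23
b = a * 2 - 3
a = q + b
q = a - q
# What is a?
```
Trace:
  a=22
  a=22, q=45
  a=22, q=45, b=41
  a=86, q=45, b=41
  a=86, q=41, b=41

Final answer: 86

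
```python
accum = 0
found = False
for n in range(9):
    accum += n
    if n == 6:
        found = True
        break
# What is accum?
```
Trace:
  accum=0
  accum=0, found=False
  accum=0, found=False, n=0
  accum=1, found=False, n=1
  accum=3, found=False, n=2
  accum=6, found=False, n=3
  accum=10, found=False, n=4
  accum=15, found=False, n=5
  accum=21, found=True, n=6

Final answer: 21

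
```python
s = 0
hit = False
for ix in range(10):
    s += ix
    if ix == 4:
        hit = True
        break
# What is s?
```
Trace:
  s=0
  s=0, hit=False
  s=0, hit=False, ix=0
  s=1, hit=False, ix=1
  s=3, hit=False, ix=2
  s=6, hit=False, ix=3
  s=10, hit=True, ix=4

Final answer: 10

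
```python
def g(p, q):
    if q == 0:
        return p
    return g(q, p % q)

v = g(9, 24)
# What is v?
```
Call trace:
g(p=9, q=24)
  g(p=24, q=9)
    g(p=9, q=6)
      g(p=6, q=3)
        g(p=3, q=0)
        -> return 3
      -> return 3
    -> return 3
  -> return 3
-> return 3

Final answer: 3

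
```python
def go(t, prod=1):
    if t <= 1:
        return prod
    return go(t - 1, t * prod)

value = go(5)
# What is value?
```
Call trace:
go(t=5, prod=1)
  go(t=4, prod=5)
    go(t=3, prod=20)
      go(t=2, prod=60)
        go(t=1, prod=120)
        -> return 120
      -> return 120
    -> return 120
  -> return 120
-> return 120

Final answer: 120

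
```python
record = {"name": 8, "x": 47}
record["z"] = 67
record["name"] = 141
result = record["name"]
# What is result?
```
Trace:
  record={'name': 8, 'x': 47}
  record={'name': 8, 'x': 47, 'z': 67}
  record={'name': 141, 'x': 47, 'z': 67}
  record={'name': 141, 'x': 47, 'z': 67}, result=141

Final answer: 141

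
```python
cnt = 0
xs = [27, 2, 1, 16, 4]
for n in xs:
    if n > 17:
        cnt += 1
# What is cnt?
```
Trace:
  cnt=0
  cnt=1, n=27
  cnt=1, n=2
  cnt=1, n=1
  cnt=1, n=16
  cnt=1, n=4

Final answer: 1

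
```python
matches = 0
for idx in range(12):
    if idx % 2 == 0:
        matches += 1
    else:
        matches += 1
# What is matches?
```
Trace:
  matches=0
  matches=1, idx=0
  matches=2, idx=1
  matches=3, idx=2
  matches=4, idx=3
  matches=5, idx=4
  matches=6, idx=5
  matches=7, idx=6
  matches=8, idx=7
  matches=9, idx=8
  matches=10, idx=9
  matches=11, idx=10
  matches=12, idx=11

Final answer: 12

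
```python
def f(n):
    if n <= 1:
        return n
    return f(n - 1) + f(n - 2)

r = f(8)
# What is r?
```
Call trace (a repeated sub-call is expanded the first time; later identical calls just restate its return value):
f(n=8)
  f(n=7)
    f(n=6)
      f(n=5)
        f(n=4)
          f(n=3)
            f(n=2)
              f(n=1)
              -> return 1
              f(n=0)
              -> return 0
            -> return 1
            f(n=1)
            -> return 1
          -> return 2
          f(n=2) -> return 1  (same call as traced above)
        -> return 3
        f(n=3) -> return 2  (same call as traced above)
      -> return 5
      f(n=4) -> return 3  (same call as traced above)
    -> return 8
    f(n=5) -> return 5  (same call as traced above)
  -> return 13
  f(n=6) -> return 8  (same call as traced above)
-> return 21

Final answer: 21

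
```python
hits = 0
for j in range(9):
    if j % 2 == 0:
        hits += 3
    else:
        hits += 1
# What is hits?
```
Trace:
  hits=0
  hits=3, j=0
  hits=4, j=1
  hits=7, j=2
  hits=8, j=3
  hits=11, j=4
  hits=12, j=5
  hits=15, j=6
  hits=16, j=7
  hits=19, j=8

Final answer: 19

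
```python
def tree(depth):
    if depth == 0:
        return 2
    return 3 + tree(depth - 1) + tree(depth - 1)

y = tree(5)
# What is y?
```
Call trace (a repeated sub-call is expanded the first time; later identical calls just restate its return value):
tree(depth=5)
  tree(depth=4)
    tree(depth=3)
      tree(depth=2)
        tree(depth=1)
          tree(depth=0)
          -> return 2
          tree(depth=0)
          -> return 2
        -> return 7
        tree(depth=1) -> return 7  (same call as traced above)
      -> return 17
      tree(depth=2) -> return 17  (same call as traced above)
    -> return 37
    tree(depth=3) -> return 37  (same call as traced above)
  -> return 77
  tree(depth=4) -> return 77  (same call as traced above)
-> return 157

Final answer: 157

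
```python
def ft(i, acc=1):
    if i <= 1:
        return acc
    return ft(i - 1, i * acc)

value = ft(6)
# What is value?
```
Call trace:
ft(i=6, acc=1)
  ft(i=5, acc=6)
    ft(i=4, acc=30)
      ft(i=3, acc=120)
        ft(i=2, acc=360)
          ft(i=1, acc=720)
          -> return 720
        -> return 720
      -> return 720
    -> return 720
  -> return 720
-> return 720

Final answer: 720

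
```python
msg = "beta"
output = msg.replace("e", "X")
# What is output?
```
Trace:
  msg='beta'
  msg='beta', output='bXta'

Final answer: 'bXta'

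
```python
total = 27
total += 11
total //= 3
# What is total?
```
Trace:
  total=27
  total=38
  total=12

Final answer: 12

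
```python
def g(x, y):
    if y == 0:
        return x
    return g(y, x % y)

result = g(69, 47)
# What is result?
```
Call trace:
g(x=69, y=47)
  g(x=47, y=22)
    g(x=22, y=3)
      g(x=3, y=1)
        g(x=1, y=0)
        -> return 1
      -> return 1
    -> return 1
  -> return 1
-> return 1

Final answer: 1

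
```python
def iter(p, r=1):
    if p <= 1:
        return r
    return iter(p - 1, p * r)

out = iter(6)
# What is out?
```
Call trace:
iter(p=6, r=1)
  iter(p=5, r=6)
    iter(p=4, r=30)
      iter(p=3, r=120)
        iter(p=2, r=360)
          iter(p=1, r=720)
          -> return 720
        -> return 720
      -> return 720
    -> return 720
  -> return 720
-> return 720

Final answer: 720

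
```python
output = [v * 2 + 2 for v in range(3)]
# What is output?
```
Trace:
  v=0
  v=1
  v=2
  output=[2, 4, 6]

Final answer: [2, 4, 6]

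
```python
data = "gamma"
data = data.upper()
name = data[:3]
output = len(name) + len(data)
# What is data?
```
Trace:
  data='gamma'
  data='GAMMA'
  data='GAMMA', name='GAM'
  data='GAMMA', name='GAM', output=8

Final answer: 'GAMMA'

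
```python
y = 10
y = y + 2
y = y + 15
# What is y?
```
Trace:
  y=10
  y=12
  y=27

Final answer: 27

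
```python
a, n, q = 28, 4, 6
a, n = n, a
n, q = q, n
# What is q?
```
Trace:
  a=28, n=4, q=6
  a=4, n=28, q=6
  a=4, n=6, q=28

Final answer: 28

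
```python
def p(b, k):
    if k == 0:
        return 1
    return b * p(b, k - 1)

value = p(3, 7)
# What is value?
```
Call trace:
p(b=3, k=7)
  p(b=3, k=6)
    p(b=3, k=5)
      p(b=3, k=4)
        p(b=3, k=3)
          p(b=3, k=2)
            p(b=3, k=1)
              p(b=3, k=0)
              -> return 1
            -> return 3
          -> return 9
        -> return 27
      -> return 81
    -> return 243
  -> return 729
-> return 2187

Final answer: 2187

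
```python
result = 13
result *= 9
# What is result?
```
Trace:
  result=13
  result=117

Final answer: 117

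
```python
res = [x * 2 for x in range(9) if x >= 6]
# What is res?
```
Trace:
  x=0
  x=1
  x=2
  x=3
  x=4
  x=5
  x=6
  x=7
  x=8
  res=[12, 14, 16]

Final answer: [12, 14, 16]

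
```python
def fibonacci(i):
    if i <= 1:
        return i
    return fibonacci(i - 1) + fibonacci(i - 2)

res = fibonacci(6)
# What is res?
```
Call trace (a repeated sub-call is expanded the first time; later identical calls just restate its return value):
fibonacci(i=6)
  fibonacci(i=5)
    fibonacci(i=4)
      fibonacci(i=3)
        fibonacci(i=2)
          fibonacci(i=1)
          -> return 1
          fibonacci(i=0)
          -> return 0
        -> return 1
        fibonacci(i=1)
        -> return 1
      -> return 2
      fibonacci(i=2) -> return 1  (same call as traced above)
    -> return 3
    fibonacci(i=3) -> return 2  (same call as traced above)
  -> return 5
  fibonacci(i=4) -> return 3  (same call as traced above)
-> return 8

Final answer: 8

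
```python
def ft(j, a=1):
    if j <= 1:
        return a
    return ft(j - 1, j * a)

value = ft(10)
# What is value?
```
Call trace:
ft(j=10, a=1)
  ft(j=9, a=10)
    ft(j=8, a=90)
      ft(j=7, a=720)
        ft(j=6, a=5040)
          ft(j=5, a=30240)
            ft(j=4, a=151200)
              ft(j=3, a=604800)
                ft(j=2, a=1814400)
                  ft(j=1, a=3628800)
                  -> return 3628800
                -> return 3628800
              -> return 3628800
            -> return 3628800
          -> return 3628800
        -> return 3628800
      -> return 3628800
    -> return 3628800
  -> return 3628800
-> return 3628800

Final answer: 3628800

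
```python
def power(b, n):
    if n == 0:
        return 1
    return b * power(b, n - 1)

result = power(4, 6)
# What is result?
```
Call trace:
power(b=4, n=6)
  power(b=4, n=5)
    power(b=4, n=4)
      power(b=4, n=3)
        power(b=4, n=2)
          power(b=4, n=1)
            power(b=4, n=0)
            -> return 1
          -> return 4
        -> return 16
      -> return 64
    -> return 256
  -> return 1024
-> return 4096

Final answer: 4096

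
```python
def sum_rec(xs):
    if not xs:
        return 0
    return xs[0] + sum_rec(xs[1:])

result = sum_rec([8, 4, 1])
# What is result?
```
Call trace:
sum_rec(xs=[8, 4, 1])
  sum_rec(xs=[4, 1])
    sum_rec(xs=[1])
      sum_rec(xs=[])
      -> return 0
    -> return 1
  -> return 5
-> return 13

Final answer: 13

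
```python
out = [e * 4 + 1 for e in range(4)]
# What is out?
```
Trace:
  e=0
  e=1
  e=2
  e=3
  out=[1, 5, 9, 13]

Final answer: [1, 5, 9, 13]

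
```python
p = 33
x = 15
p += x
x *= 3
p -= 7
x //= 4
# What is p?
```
Trace:
  p=33
  p=33, x=15
  p=48, x=15
  p=48, x=45
  p=41, x=45
  p=41, x=11

Final answer: 41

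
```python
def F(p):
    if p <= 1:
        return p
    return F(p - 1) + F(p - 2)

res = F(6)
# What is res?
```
Call trace (a repeated sub-call is expanded the first time; later identical calls just restate its return value):
F(p=6)
  F(p=5)
    F(p=4)
      F(p=3)
        F(p=2)
          F(p=1)
          -> return 1
          F(p=0)
          -> return 0
        -> return 1
        F(p=1)
        -> return 1
      -> return 2
      F(p=2) -> return 1  (same call as traced above)
    -> return 3
    F(p=3) -> return 2  (same call as traced above)
  -> return 5
  F(p=4) -> return 3  (same call as traced above)
-> return 8

Final answer: 8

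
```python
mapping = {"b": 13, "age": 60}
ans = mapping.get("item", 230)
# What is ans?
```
Trace:
  mapping={'b': 13, 'age': 60}
  mapping={'b': 13, 'age': 60}, ans=230

Final answer: 230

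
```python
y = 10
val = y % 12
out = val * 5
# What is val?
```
Trace:
  y=10
  y=10, val=10
  y=10, val=10, out=50

Final answer: 10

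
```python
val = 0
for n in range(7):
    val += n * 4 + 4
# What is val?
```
Trace:
  val=0
  val=4, n=0
  val=12, n=1
  val=24, n=2
  val=40, n=3
  val=60, n=4
  val=84, n=5
  val=112, n=6

Final answer: 112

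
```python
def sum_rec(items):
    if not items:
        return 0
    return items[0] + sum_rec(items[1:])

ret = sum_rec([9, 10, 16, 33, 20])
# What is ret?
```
Call trace:
sum_rec(items=[9, 10, 16, 33, 20])
  sum_rec(items=[10, 16, 33, 20])
    sum_rec(items=[16, 33, 20])
      sum_rec(items=[33, 20])
        sum_rec(items=[20])
          sum_rec(items=[])
          -> return 0
        -> return 20
      -> return 53
    -> return 69
  -> return 79
-> return 88

Final answer: 88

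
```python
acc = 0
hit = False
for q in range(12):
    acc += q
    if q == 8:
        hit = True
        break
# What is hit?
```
Trace:
  acc=0
  acc=0, hit=False
  acc=0, hit=False, q=0
  acc=1, hit=False, q=1
  acc=3, hit=False, q=2
  acc=6, hit=False, q=3
  acc=10, hit=False, q=4
  acc=15, hit=False, q=5
  acc=21, hit=False, q=6
  acc=28, hit=False, q=7
  acc=36, hit=True, q=8

Final answer: True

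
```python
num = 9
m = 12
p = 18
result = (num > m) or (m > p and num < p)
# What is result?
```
Trace:
  num=9
  num=9, m=12
  num=9, m=12, p=18
  num=9, m=12, p=18, result=False

Final answer: False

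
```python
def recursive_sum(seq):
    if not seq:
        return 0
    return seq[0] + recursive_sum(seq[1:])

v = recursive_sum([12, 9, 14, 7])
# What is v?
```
Call trace:
recursive_sum(seq=[12, 9, 14, 7])
  recursive_sum(seq=[9, 14, 7])
    recursive_sum(seq=[14, 7])
      recursive_sum(seq=[7])
        recursive_sum(seq=[])
        -> return 0
      -> return 7
    -> return 21
  -> return 30
-> return 42

Final answer: 42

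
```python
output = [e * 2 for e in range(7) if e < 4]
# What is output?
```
Trace:
  e=0
  e=1
  e=2
  e=3
  e=4
  e=5
  e=6
  output=[0, 2, 4, 6]

Final answer: [0, 2, 4, 6]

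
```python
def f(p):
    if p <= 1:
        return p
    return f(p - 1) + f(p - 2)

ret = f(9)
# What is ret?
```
Call trace (a repeated sub-call is expanded the first time; later identical calls just restate its return value):
f(p=9)
  f(p=8)
    f(p=7)
      f(p=6)
        f(p=5)
          f(p=4)
            f(p=3)
              f(p=2)
                f(p=1)
                -> return 1
                f(p=0)
                -> return 0
              -> return 1
              f(p=1)
              -> return 1
            -> return 2
            f(p=2) -> return 1  (same call as traced above)
          -> return 3
          f(p=3) -> return 2  (same call as traced above)
        -> return 5
        f(p=4) -> return 3  (same call as traced above)
      -> return 8
      f(p=5) -> return 5  (same call as traced above)
    -> return 13
    f(p=6) -> return 8  (same call as traced above)
  -> return 21
  f(p=7) -> return 13  (same call as traced above)
-> return 34

Final answer: 34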